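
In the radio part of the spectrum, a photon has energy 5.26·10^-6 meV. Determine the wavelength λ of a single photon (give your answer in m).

236 m

Use h = 6.62607015·10^-34 J·s, c = 2.99792458·10^8 m/s, 1 eV = 1.602176634·10^-19 J.
In SI units: E = 5.26·10^-6 meV = 8.4274·10^-28 J.
Apply λ = hc/E: λ = 235.7 m.
So λ ≈ 236 m.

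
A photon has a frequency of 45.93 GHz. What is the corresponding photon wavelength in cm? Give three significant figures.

Take c = 2.99792458·10^8 m/s.
First convert: f = 45.93 GHz = 4.593·10^10 Hz.
The photon relation is λ = c/f, giving λ = 0.006527 m.
Converting to cm: λ = 0.6527 cm ≈ 0.653 cm.

0.653 cm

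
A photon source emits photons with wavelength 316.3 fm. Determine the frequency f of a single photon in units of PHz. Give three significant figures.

9.48e5 PHz

First convert: λ = 316.3 fm = 3.163e-13 m.
Apply f = c/λ: f = 9.478e20 Hz.
Converting to PHz: f = 947800 PHz ≈ 9.48e5 PHz.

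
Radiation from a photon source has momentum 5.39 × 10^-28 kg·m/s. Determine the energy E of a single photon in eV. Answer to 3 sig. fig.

Take c = 2.99792458 × 10^8 m/s, 1 eV = 1.602176634 × 10^-19 J.
For a photon E = pc, so E = 1.616 × 10^-19 J.
Converting to eV: E = 1.009 eV ≈ 1.01 eV.

1.01 eV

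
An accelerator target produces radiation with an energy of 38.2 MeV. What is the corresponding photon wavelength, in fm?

(h = 6.62607015e-34 J·s, c = 2.99792458e8 m/s, 1 eV = 1.602176634e-19 J.)
In SI units: E = 38.2 MeV = 6.1203e-12 J.
Apply λ = hc/E: λ = 3.246e-14 m.
Converting to fm: λ = 32.46 fm ≈ 32.5 fm.

32.5 fm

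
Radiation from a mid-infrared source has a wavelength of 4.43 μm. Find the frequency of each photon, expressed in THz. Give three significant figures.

(c = 2.99792458e8 m/s.)
In SI units: λ = 4.43 μm = 4.43e-6 m.
For a photon f = c/λ, so f = 6.767e13 Hz.
Converting to THz: f = 67.67 THz ≈ 67.7 THz.

67.7 THz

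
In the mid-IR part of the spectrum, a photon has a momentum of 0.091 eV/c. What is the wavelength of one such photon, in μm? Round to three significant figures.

Use h = 6.62607015e-34 J·s, c = 2.99792458e8 m/s, 1 eV = 1.602176634e-19 J.
Convert to SI: p = 0.091 eV/c = 4.8633e-29 kg·m/s.
For a photon λ = h/p, so λ = 1.362e-5 m.
Converting to μm: λ = 13.62 μm ≈ 13.6 μm.

13.6 μm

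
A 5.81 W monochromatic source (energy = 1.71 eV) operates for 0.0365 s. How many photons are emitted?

7.74e17 photons

Total energy: E_total = P·t = 5.81 × 0.0365 = 0.2121 J.
Per-photon energy: E = 2.740e-19 J.
N = E_total / E_photon = 7.74e17.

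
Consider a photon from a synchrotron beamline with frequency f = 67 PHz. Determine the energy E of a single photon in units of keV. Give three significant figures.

0.277 keV

Convert to SI: f = 67 PHz = 6.7 × 10^16 Hz.
The photon relation is E = hf, giving E = 4.439 × 10^-17 J.
Converting to keV: E = 0.2771 keV ≈ 0.277 keV.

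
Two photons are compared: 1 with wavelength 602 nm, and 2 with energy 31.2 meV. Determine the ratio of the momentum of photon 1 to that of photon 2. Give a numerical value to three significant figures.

p_1 = 1.101e-27 kg·m/s (from wavelength = 602 nm, via p = h/λ).
p_2 = 1.667e-29 kg·m/s (from energy = 31.2 meV, via p = E/c).
Ratio = 1.101e-27 / 1.667e-29 = 66.0.

66.0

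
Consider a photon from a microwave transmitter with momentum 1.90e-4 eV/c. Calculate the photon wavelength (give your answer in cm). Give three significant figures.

Convert to SI: p = 1.90e-4 eV/c = 1.0154e-31 kg·m/s.
Apply λ = h/p: λ = 0.006525 m.
Converting to cm: λ = 0.6525 cm ≈ 0.653 cm.

0.653 cm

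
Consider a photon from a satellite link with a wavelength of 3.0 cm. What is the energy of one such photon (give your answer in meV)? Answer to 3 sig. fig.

0.0413 meV

First convert: λ = 3.0 cm = 0.030 m.
For a photon E = hc/λ, so E = 6.621e-24 J.
Converting to meV: E = 0.04133 meV ≈ 0.0413 meV.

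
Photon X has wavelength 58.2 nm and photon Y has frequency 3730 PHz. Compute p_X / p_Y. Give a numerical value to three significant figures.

1.38e-3

p_X = 1.139e-26 kg·m/s (from wavelength = 58.2 nm, via p = h/λ).
p_Y = 8.244e-24 kg·m/s (from frequency = 3730 PHz, via p = hf/c).
Ratio = 1.139e-26 / 8.244e-24 = 1.38e-3.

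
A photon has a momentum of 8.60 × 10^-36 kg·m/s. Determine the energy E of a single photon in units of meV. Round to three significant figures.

1.61 × 10^-5 meV

(c = 2.99792458 × 10^8 m/s, 1 eV = 1.602176634 × 10^-19 J.)
Since E = pc for a photon, E = 2.578 × 10^-27 J.
Converting to meV: E = 1.609 × 10^-5 meV ≈ 1.61 × 10^-5 meV.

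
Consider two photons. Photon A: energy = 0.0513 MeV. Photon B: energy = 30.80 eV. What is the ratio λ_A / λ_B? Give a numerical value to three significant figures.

6.00·10^-4

λ_A = 2.417·10^-11 m (from energy = 0.0513 MeV, via λ = hc/E).
λ_B = 4.025·10^-8 m (from energy = 30.80 eV, via λ = hc/E).
Ratio = 2.417·10^-11 / 4.025·10^-8 = 6.00·10^-4.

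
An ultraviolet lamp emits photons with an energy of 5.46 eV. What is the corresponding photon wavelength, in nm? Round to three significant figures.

227 nm

Take h = 6.62607015e-34 J·s, c = 2.99792458e8 m/s, 1 eV = 1.602176634e-19 J.
Convert to SI: E = 5.46 eV = 8.7479e-19 J.
For a photon λ = hc/E, so λ = 2.271e-7 m.
Converting to nm: λ = 227.1 nm ≈ 227 nm.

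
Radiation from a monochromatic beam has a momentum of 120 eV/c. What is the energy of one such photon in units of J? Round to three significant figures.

1.92e-17 J

Take c = 2.99792458e8 m/s, 1 eV = 1.602176634e-19 J.
First convert: p = 120 eV/c = 6.4131e-26 kg·m/s.
The photon relation is E = pc, giving E = 1.923e-17 J.
So E ≈ 1.92e-17 J.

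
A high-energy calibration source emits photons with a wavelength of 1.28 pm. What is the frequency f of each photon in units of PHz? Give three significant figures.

In SI units: λ = 1.28 pm = 1.28e-12 m.
The photon relation is f = c/λ, giving f = 2.342e20 Hz.
Converting to PHz: f = 234200 PHz ≈ 2.34e5 PHz.

2.34e5 PHz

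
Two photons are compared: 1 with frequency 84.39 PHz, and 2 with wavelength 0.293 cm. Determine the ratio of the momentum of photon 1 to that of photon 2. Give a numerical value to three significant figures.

p_1 = 1.865 × 10^-25 kg·m/s (from frequency = 84.39 PHz, via p = hf/c).
p_2 = 2.261 × 10^-31 kg·m/s (from wavelength = 0.293 cm, via p = h/λ).
Ratio = 1.865 × 10^-25 / 2.261 × 10^-31 = 8.25 × 10^5.

8.25 × 10^5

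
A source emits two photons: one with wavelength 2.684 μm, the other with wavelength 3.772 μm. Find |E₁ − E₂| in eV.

0.133 eV

Using E = hc/λ: E₁ = 7.4011e-20 J, E₂ = 5.2663e-20 J.
|ΔE| = |7.4011e-20 − 5.2663e-20| = 2.13e-20 J = 0.133 eV.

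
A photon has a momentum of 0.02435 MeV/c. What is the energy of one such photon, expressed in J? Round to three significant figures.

3.90 × 10^-15 J

In SI units: p = 0.02435 MeV/c = 1.3013 × 10^-23 kg·m/s.
Apply E = pc: E = 3.901 × 10^-15 J.
So E ≈ 3.90 × 10^-15 J.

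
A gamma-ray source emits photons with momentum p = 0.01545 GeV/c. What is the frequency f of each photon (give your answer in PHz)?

Convert to SI: p = 0.01545 GeV/c = 8.2569·10^-21 kg·m/s.
The photon relation is f = pc/h, giving f = 3.736·10^21 Hz.
Converting to PHz: f = 3.736·10^6 PHz ≈ 3.74·10^6 PHz.

3.74·10^6 PHz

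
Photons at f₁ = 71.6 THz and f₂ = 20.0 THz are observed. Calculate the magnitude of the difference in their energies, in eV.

0.213 eV

Using E = hf: E₁ = 4.744·10^-20 J, E₂ = 1.325·10^-20 J.
|ΔE| = |4.744·10^-20 − 1.325·10^-20| = 3.42·10^-20 J = 0.213 eV.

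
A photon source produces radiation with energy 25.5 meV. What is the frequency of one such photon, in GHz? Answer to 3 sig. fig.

6170 GHz

Take h = 6.62607015·10^-34 J·s, 1 eV = 1.602176634·10^-19 J.
In SI units: E = 25.5 meV = 4.0856·10^-21 J.
The photon relation is f = E/h, giving f = 6.166·10^12 Hz.
Converting to GHz: f = 6166 GHz ≈ 6170 GHz.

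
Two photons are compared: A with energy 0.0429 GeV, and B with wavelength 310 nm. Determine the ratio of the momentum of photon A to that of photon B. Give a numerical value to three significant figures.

1.07 × 10^7

p_A = 2.293 × 10^-20 kg·m/s (from energy = 0.0429 GeV, via p = E/c).
p_B = 2.137 × 10^-27 kg·m/s (from wavelength = 310 nm, via p = h/λ).
Ratio = 2.293 × 10^-20 / 2.137 × 10^-27 = 1.07 × 10^7.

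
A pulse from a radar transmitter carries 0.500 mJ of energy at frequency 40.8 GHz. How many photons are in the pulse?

1.85 × 10^19 photons

Per-photon energy: E = 2.703 × 10^-23 J (from frequency = 40.8 GHz).
N = E_total / E_photon = 5.00 × 10^-4 J / 2.703 × 10^-23 J = 1.85 × 10^19.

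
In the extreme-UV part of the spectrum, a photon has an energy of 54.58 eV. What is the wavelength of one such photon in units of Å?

227 Å

Take h = 6.62607015 × 10^-34 J·s, c = 2.99792458 × 10^8 m/s, 1 eV = 1.602176634 × 10^-19 J.
Convert to SI: E = 54.58 eV = 8.7447 × 10^-18 J.
For a photon λ = hc/E, so λ = 2.272 × 10^-8 m.
Converting to Å: λ = 227.2 Å ≈ 227 Å.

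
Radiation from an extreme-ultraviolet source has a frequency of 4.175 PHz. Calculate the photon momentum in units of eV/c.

(h = 6.62607015e-34 J·s, c = 2.99792458e8 m/s, 1 eV = 1.602176634e-19 J.)
In SI units: f = 4.175 PHz = 4.175e15 Hz.
Since p = hf/c for a photon, p = 9.228e-27 kg·m/s.
Converting to eV/c: p = 17.27 eV/c ≈ 17.3 eV/c.

17.3 eV/c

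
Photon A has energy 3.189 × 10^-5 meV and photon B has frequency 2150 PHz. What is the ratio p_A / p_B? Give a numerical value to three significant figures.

3.59 × 10^-12

p_A = 1.704 × 10^-35 kg·m/s (from energy = 3.189 × 10^-5 meV, via p = E/c).
p_B = 4.752 × 10^-24 kg·m/s (from frequency = 2150 PHz, via p = hf/c).
Ratio = 1.704 × 10^-35 / 4.752 × 10^-24 = 3.59 × 10^-12.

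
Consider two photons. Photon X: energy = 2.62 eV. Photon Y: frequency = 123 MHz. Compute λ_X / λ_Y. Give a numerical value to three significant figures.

1.94 × 10^-7

λ_X = 4.732 × 10^-7 m (from energy = 2.62 eV, via λ = hc/E).
λ_Y = 2.437 m (from frequency = 123 MHz, via λ = c/f).
Ratio = 4.732 × 10^-7 / 2.437 = 1.94 × 10^-7.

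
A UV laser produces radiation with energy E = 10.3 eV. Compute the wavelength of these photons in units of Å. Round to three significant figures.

1200 Å

Use h = 6.62607015e-34 J·s, c = 2.99792458e8 m/s, 1 eV = 1.602176634e-19 J.
In SI units: E = 10.3 eV = 1.6502e-18 J.
Since λ = hc/E for a photon, λ = 1.204e-7 m.
Converting to Å: λ = 1204 Å ≈ 1200 Å.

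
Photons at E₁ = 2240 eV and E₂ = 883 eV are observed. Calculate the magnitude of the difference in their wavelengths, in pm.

851 pm

Using λ = hc/E: λ₁ = 5.535 × 10^-10 m, λ₂ = 1.404 × 10^-9 m.
|Δλ| = |5.535 × 10^-10 − 1.404 × 10^-9| = 8.51 × 10^-10 m = 851 pm.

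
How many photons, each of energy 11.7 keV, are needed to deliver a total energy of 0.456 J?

2.43·10^14 photons

Per-photon energy: E = 1.875·10^-15 J (from energy = 11.7 keV).
N = E_total / E_photon = 0.456 J / 1.875·10^-15 J = 2.43·10^14.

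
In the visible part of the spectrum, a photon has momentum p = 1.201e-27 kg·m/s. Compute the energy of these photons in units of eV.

(c = 2.99792458e8 m/s, 1 eV = 1.602176634e-19 J.)
For a photon E = pc, so E = 3.601e-19 J.
Converting to eV: E = 2.247 eV ≈ 2.25 eV.

2.25 eV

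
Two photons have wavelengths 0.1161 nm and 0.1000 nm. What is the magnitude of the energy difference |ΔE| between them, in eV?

Using E = hc/λ: E₁ = 1.7110 × 10^-15 J, E₂ = 1.9864 × 10^-15 J.
|ΔE| = |1.7110 × 10^-15 − 1.9864 × 10^-15| = 2.75 × 10^-16 J = 1720 eV.

1720 eV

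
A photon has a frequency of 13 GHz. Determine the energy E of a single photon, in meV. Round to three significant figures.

(h = 6.62607015e-34 J·s, 1 eV = 1.602176634e-19 J.)
First convert: f = 13 GHz = 1.3e10 Hz.
Apply E = hf: E = 8.614e-24 J.
Converting to meV: E = 0.05376 meV ≈ 0.0538 meV.

0.0538 meV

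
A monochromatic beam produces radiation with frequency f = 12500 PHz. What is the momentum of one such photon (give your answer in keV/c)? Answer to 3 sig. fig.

(h = 6.62607015 × 10^-34 J·s, c = 2.99792458 × 10^8 m/s, 1 eV = 1.602176634 × 10^-19 J.)
First convert: f = 12500 PHz = 1.25 × 10^19 Hz.
Apply p = hf/c: p = 2.763 × 10^-23 kg·m/s.
Converting to keV/c: p = 51.70 keV/c ≈ 51.7 keV/c.

51.7 keV/c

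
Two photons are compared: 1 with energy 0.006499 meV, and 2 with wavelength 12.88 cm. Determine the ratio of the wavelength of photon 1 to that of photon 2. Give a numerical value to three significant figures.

1.48

λ_1 = 0.1908 m (from energy = 0.006499 meV, via λ = hc/E).
λ_2 = 0.1288 m (from wavelength = 12.88 cm, via λ given directly).
Ratio = 0.1908 / 0.1288 = 1.48.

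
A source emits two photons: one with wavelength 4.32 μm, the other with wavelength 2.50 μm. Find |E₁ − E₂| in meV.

209 meV

Using E = hc/λ: E₁ = 4.598 × 10^-20 J, E₂ = 7.946 × 10^-20 J.
|ΔE| = |4.598 × 10^-20 − 7.946 × 10^-20| = 3.35 × 10^-20 J = 209 meV.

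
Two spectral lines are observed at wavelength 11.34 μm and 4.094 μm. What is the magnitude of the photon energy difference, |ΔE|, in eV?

0.194 eV

Using E = hc/λ: E₁ = 1.7517·10^-20 J, E₂ = 4.8521·10^-20 J.
|ΔE| = |1.7517·10^-20 − 4.8521·10^-20| = 3.10·10^-20 J = 0.194 eV.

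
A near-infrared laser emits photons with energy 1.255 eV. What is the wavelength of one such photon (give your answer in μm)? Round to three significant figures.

(h = 6.62607015 × 10^-34 J·s, c = 2.99792458 × 10^8 m/s, 1 eV = 1.602176634 × 10^-19 J.)
Convert to SI: E = 1.255 eV = 2.0107 × 10^-19 J.
Since λ = hc/E for a photon, λ = 9.879 × 10^-7 m.
Converting to μm: λ = 0.9879 μm ≈ 0.988 μm.

0.988 μm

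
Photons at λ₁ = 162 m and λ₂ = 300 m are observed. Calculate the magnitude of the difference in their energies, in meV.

3.52·10^-6 meV

Using E = hc/λ: E₁ = 1.226·10^-27 J, E₂ = 6.621·10^-28 J.
|ΔE| = |1.226·10^-27 − 6.621·10^-28| = 5.64·10^-28 J = 3.52·10^-6 meV.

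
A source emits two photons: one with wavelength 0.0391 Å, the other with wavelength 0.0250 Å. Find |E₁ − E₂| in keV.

Using E = hc/λ: E₁ = 5.080e-14 J, E₂ = 7.946e-14 J.
|ΔE| = |5.080e-14 − 7.946e-14| = 2.87e-14 J = 179 keV.

179 keV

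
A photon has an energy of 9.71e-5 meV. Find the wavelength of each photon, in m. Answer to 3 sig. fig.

12.8 m

Convert to SI: E = 9.71e-5 meV = 1.5557e-26 J.
The photon relation is λ = hc/E, giving λ = 12.77 m.
So λ ≈ 12.8 m.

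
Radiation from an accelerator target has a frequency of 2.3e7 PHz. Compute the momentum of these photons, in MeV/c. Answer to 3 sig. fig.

95.1 MeV/c

Take h = 6.62607015e-34 J·s, c = 2.99792458e8 m/s, 1 eV = 1.602176634e-19 J.
Convert to SI: f = 2.3e7 PHz = 2.3e22 Hz.
For a photon p = hf/c, so p = 5.084e-20 kg·m/s.
Converting to MeV/c: p = 95.12 MeV/c ≈ 95.1 MeV/c.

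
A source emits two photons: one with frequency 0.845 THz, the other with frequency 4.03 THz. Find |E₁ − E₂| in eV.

0.0132 eV

Using E = hf: E₁ = 5.599 × 10^-22 J, E₂ = 2.670 × 10^-21 J.
|ΔE| = |5.599 × 10^-22 − 2.670 × 10^-21| = 2.11 × 10^-21 J = 0.0132 eV.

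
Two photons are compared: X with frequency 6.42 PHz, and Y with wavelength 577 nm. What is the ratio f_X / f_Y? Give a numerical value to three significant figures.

f_X = 6.420 × 10^15 Hz (from frequency = 6.42 PHz, via f given directly).
f_Y = 5.196 × 10^14 Hz (from wavelength = 577 nm, via f = c/λ).
Ratio = 6.420 × 10^15 / 5.196 × 10^14 = 12.4.

12.4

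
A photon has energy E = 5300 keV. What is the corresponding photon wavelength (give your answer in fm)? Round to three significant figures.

234 fm

(h = 6.62607015 × 10^-34 J·s, c = 2.99792458 × 10^8 m/s, 1 eV = 1.602176634 × 10^-19 J.)
Convert to SI: E = 5300 keV = 8.4915 × 10^-13 J.
Apply λ = hc/E: λ = 2.339 × 10^-13 m.
Converting to fm: λ = 233.9 fm ≈ 234 fm.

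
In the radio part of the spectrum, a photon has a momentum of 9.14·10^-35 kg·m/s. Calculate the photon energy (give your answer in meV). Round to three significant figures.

The photon relation is E = pc, giving E = 2.740·10^-26 J.
Converting to meV: E = 1.710·10^-4 meV ≈ 1.71·10^-4 meV.

1.71·10^-4 meV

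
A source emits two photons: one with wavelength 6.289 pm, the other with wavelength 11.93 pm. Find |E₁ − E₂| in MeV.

0.0932 MeV

Using E = hc/λ: E₁ = 3.1586 × 10^-14 J, E₂ = 1.6651 × 10^-14 J.
|ΔE| = |3.1586 × 10^-14 − 1.6651 × 10^-14| = 1.49 × 10^-14 J = 0.0932 MeV.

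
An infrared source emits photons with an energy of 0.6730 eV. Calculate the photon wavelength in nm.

Use h = 6.62607015e-34 J·s, c = 2.99792458e8 m/s, 1 eV = 1.602176634e-19 J.
First convert: E = 0.6730 eV = 1.0783e-19 J.
Apply λ = hc/E: λ = 1.842e-6 m.
Converting to nm: λ = 1842 nm ≈ 1840 nm.

1840 nm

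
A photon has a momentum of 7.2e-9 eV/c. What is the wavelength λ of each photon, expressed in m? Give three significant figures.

(h = 6.62607015e-34 J·s, c = 2.99792458e8 m/s, 1 eV = 1.602176634e-19 J.)
Convert to SI: p = 7.2e-9 eV/c = 3.8479e-36 kg·m/s.
For a photon λ = h/p, so λ = 172.2 m.
So λ ≈ 172 m.

172 m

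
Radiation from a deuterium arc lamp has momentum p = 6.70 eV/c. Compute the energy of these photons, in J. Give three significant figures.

1.07e-18 J

First convert: p = 6.70 eV/c = 3.5807e-27 kg·m/s.
Apply E = pc: E = 1.073e-18 J.
So E ≈ 1.07e-18 J.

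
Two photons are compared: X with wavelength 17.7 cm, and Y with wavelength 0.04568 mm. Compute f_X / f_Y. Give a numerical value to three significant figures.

f_X = 1.694e9 Hz (from wavelength = 17.7 cm, via f = c/λ).
f_Y = 6.563e12 Hz (from wavelength = 0.04568 mm, via f = c/λ).
Ratio = 1.694e9 / 6.563e12 = 2.58e-4.

2.58e-4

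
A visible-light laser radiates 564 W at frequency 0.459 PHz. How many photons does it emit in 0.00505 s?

Total energy: E_total = P·t = 564 × 0.00505 = 2.848 J.
Per-photon energy: E = 3.041e-19 J.
N = E_total / E_photon = 9.36e18.

9.36e18 photons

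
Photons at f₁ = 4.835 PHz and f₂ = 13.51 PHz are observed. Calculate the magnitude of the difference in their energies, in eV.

35.9 eV

Using E = hf: E₁ = 3.2037e-18 J, E₂ = 8.9518e-18 J.
|ΔE| = |3.2037e-18 − 8.9518e-18| = 5.75e-18 J = 35.9 eV.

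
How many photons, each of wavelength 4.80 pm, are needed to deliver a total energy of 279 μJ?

Per-photon energy: E = 4.138 × 10^-14 J (from wavelength = 4.80 pm).
N = E_total / E_photon = 2.79 × 10^-4 J / 4.138 × 10^-14 J = 6.74 × 10^9.

6.74 × 10^9 photons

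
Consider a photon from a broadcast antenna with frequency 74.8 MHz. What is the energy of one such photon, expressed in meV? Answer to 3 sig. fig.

In SI units: f = 74.8 MHz = 7.48 × 10^7 Hz.
Since E = hf for a photon, E = 4.956 × 10^-26 J.
Converting to meV: E = 3.093 × 10^-4 meV ≈ 3.09 × 10^-4 meV.

3.09 × 10^-4 meV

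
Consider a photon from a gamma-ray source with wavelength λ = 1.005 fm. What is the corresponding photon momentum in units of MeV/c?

Take h = 6.62607015e-34 J·s, c = 2.99792458e8 m/s, 1 eV = 1.602176634e-19 J.
In SI units: λ = 1.005 fm = 1.005e-15 m.
Since p = h/λ for a photon, p = 6.593e-19 kg·m/s.
Converting to MeV/c: p = 1234 MeV/c ≈ 1230 MeV/c.

1230 MeV/c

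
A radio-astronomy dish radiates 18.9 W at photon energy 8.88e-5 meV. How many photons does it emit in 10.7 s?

1.42e28 photons

Total energy: E_total = P·t = 18.9 × 10.7 = 202.2 J.
Per-photon energy: E = 1.423e-26 J.
N = E_total / E_photon = 1.42e28.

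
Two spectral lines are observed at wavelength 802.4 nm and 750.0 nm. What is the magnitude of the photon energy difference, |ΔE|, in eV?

Using E = hc/λ: E₁ = 2.4756e-19 J, E₂ = 2.6486e-19 J.
|ΔE| = |2.4756e-19 − 2.6486e-19| = 1.73e-20 J = 0.108 eV.

0.108 eV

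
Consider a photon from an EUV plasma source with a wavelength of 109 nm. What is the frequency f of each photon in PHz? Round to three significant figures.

(c = 2.99792458·10^8 m/s.)
First convert: λ = 109 nm = 1.09·10^-7 m.
Apply f = c/λ: f = 2.750·10^15 Hz.
Converting to PHz: f = 2.750 PHz ≈ 2.75 PHz.

2.75 PHz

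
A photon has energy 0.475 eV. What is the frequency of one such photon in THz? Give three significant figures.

First convert: E = 0.475 eV = 7.6103·10^-20 J.
The photon relation is f = E/h, giving f = 1.149·10^14 Hz.
Converting to THz: f = 114.9 THz ≈ 115 THz.

115 THz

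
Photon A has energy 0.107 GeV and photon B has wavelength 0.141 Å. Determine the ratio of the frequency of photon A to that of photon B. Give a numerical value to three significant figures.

f_A = 2.587e22 Hz (from energy = 0.107 GeV, via f = E/h).
f_B = 2.126e19 Hz (from wavelength = 0.141 Å, via f = c/λ).
Ratio = 2.587e22 / 2.126e19 = 1220.

1220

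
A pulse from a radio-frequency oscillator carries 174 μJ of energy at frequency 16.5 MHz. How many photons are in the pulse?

1.59e22 photons

Per-photon energy: E = 1.093e-26 J (from frequency = 16.5 MHz).
N = E_total / E_photon = 1.74e-4 J / 1.093e-26 J = 1.59e22.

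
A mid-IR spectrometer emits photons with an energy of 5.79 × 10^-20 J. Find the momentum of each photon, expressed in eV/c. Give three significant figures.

The photon relation is p = E/c, giving p = 1.931 × 10^-28 kg·m/s.
Converting to eV/c: p = 0.3614 eV/c ≈ 0.361 eV/c.

0.361 eV/c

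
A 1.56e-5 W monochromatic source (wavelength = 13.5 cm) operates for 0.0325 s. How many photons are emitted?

Total energy: E_total = P·t = 1.56e-5 × 0.0325 = 5.070e-7 J.
Per-photon energy: E = 1.471e-24 J.
N = E_total / E_photon = 3.45e17.

3.45e17 photons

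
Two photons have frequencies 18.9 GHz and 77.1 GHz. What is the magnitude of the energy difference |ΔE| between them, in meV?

0.241 meV

Using E = hf: E₁ = 1.252 × 10^-23 J, E₂ = 5.109 × 10^-23 J.
|ΔE| = |1.252 × 10^-23 − 5.109 × 10^-23| = 3.86 × 10^-23 J = 0.241 meV.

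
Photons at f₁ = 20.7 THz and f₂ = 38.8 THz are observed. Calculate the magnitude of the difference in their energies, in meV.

Using E = hf: E₁ = 1.372 × 10^-20 J, E₂ = 2.571 × 10^-20 J.
|ΔE| = |1.372 × 10^-20 − 2.571 × 10^-20| = 1.20 × 10^-20 J = 74.9 meV.

74.9 meV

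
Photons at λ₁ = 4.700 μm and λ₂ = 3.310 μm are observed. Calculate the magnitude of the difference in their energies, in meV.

111 meV

Using E = hc/λ: E₁ = 4.2265e-20 J, E₂ = 6.0013e-20 J.
|ΔE| = |4.2265e-20 − 6.0013e-20| = 1.77e-20 J = 111 meV.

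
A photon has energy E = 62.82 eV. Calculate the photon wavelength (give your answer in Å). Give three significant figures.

197 Å

In SI units: E = 62.82 eV = 1.0065e-17 J.
Apply λ = hc/E: λ = 1.974e-8 m.
Converting to Å: λ = 197.4 Å ≈ 197 Å.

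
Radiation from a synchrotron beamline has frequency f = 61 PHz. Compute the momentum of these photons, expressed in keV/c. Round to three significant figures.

0.252 keV/c

In SI units: f = 61 PHz = 6.1 × 10^16 Hz.
Since p = hf/c for a photon, p = 1.348 × 10^-25 kg·m/s.
Converting to keV/c: p = 0.2523 keV/c ≈ 0.252 keV/c.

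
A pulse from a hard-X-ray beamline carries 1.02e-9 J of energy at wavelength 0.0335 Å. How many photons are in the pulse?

1.72e4 photons

Per-photon energy: E = 5.930e-14 J (from wavelength = 0.0335 Å).
N = E_total / E_photon = 1.02e-9 J / 5.930e-14 J = 17200.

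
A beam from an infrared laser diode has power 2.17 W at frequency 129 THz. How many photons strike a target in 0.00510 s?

Total energy: E_total = P·t = 2.17 × 0.00510 = 0.01107 J.
Per-photon energy: E = 8.548e-20 J.
N = E_total / E_photon = 1.29e17.

1.29e17 photons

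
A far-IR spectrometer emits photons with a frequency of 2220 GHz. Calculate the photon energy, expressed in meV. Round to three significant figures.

9.18 meV

Take h = 6.62607015 × 10^-34 J·s, 1 eV = 1.602176634 × 10^-19 J.
Convert to SI: f = 2220 GHz = 2.22 × 10^12 Hz.
Apply E = hf: E = 1.471 × 10^-21 J.
Converting to meV: E = 9.181 meV ≈ 9.18 meV.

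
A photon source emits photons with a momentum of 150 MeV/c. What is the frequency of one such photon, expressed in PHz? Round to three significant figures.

3.63e7 PHz

Use h = 6.62607015e-34 J·s, c = 2.99792458e8 m/s, 1 eV = 1.602176634e-19 J.
In SI units: p = 150 MeV/c = 8.0164e-20 kg·m/s.
Since f = pc/h for a photon, f = 3.627e22 Hz.
Converting to PHz: f = 3.627e7 PHz ≈ 3.63e7 PHz.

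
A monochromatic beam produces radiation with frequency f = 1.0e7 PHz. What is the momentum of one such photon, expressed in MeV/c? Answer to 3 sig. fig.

41.4 MeV/c

Take h = 6.62607015e-34 J·s, c = 2.99792458e8 m/s, 1 eV = 1.602176634e-19 J.
First convert: f = 1.0e7 PHz = 1.0e22 Hz.
Apply p = hf/c: p = 2.210e-20 kg·m/s.
Converting to MeV/c: p = 41.36 MeV/c ≈ 41.4 MeV/c.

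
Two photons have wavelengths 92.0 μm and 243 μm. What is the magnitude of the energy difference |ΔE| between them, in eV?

Using E = hc/λ: E₁ = 2.159e-21 J, E₂ = 8.175e-22 J.
|ΔE| = |2.159e-21 − 8.175e-22| = 1.34e-21 J = 8.37e-3 eV.

8.37e-3 eV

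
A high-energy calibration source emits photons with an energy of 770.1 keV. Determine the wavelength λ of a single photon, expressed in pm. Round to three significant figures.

1.61 pm

(h = 6.62607015·10^-34 J·s, c = 2.99792458·10^8 m/s, 1 eV = 1.602176634·10^-19 J.)
First convert: E = 770.1 keV = 1.2338·10^-13 J.
Since λ = hc/E for a photon, λ = 1.610·10^-12 m.
Converting to pm: λ = 1.610 pm ≈ 1.61 pm.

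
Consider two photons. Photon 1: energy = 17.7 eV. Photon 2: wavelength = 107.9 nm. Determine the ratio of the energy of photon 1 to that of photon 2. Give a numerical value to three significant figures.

E_1 = 2.836e-18 J (from energy = 17.7 eV, via E given directly).
E_2 = 1.841e-18 J (from wavelength = 107.9 nm, via E = hc/λ).
Ratio = 2.836e-18 / 1.841e-18 = 1.54.

1.54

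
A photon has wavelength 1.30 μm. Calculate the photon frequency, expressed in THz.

Use c = 2.99792458 × 10^8 m/s.
Convert to SI: λ = 1.30 μm = 1.30 × 10^-6 m.
Apply f = c/λ: f = 2.306 × 10^14 Hz.
Converting to THz: f = 230.6 THz ≈ 231 THz.

231 THz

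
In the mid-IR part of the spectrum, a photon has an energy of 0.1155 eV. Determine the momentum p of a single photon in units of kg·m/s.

(c = 2.99792458 × 10^8 m/s, 1 eV = 1.602176634 × 10^-19 J.)
Convert to SI: E = 0.1155 eV = 1.8505 × 10^-20 J.
Since p = E/c for a photon, p = 6.173 × 10^-29 kg·m/s.
So p ≈ 6.17 × 10^-29 kg·m/s.

6.17 × 10^-29 kg·m/s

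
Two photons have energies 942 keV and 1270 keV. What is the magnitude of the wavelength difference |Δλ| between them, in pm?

Using λ = hc/E: λ₁ = 1.316e-12 m, λ₂ = 9.763e-13 m.
|Δλ| = |1.316e-12 − 9.763e-13| = 3.40e-13 m = 0.340 pm.

0.340 pm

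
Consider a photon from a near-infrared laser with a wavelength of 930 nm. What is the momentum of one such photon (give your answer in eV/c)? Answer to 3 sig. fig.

Use h = 6.62607015e-34 J·s, c = 2.99792458e8 m/s, 1 eV = 1.602176634e-19 J.
First convert: λ = 930 nm = 9.3e-7 m.
Apply p = h/λ: p = 7.125e-28 kg·m/s.
Converting to eV/c: p = 1.333 eV/c ≈ 1.33 eV/c.

1.33 eV/c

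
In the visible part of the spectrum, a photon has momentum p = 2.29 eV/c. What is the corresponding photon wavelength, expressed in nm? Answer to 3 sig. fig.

541 nm

In SI units: p = 2.29 eV/c = 1.2238e-27 kg·m/s.
Since λ = h/p for a photon, λ = 5.414e-7 m.
Converting to nm: λ = 541.4 nm ≈ 541 nm.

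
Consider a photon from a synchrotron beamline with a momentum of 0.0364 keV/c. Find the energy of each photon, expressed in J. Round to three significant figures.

5.83 × 10^-18 J

Take c = 2.99792458 × 10^8 m/s, 1 eV = 1.602176634 × 10^-19 J.
In SI units: p = 0.0364 keV/c = 1.9453 × 10^-26 kg·m/s.
Apply E = pc: E = 5.832 × 10^-18 J.
So E ≈ 5.83 × 10^-18 J.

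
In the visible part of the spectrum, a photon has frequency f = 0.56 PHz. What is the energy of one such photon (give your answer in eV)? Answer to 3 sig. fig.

Take h = 6.62607015e-34 J·s, 1 eV = 1.602176634e-19 J.
Convert to SI: f = 0.56 PHz = 5.6e14 Hz.
Since E = hf for a photon, E = 3.711e-19 J.
Converting to eV: E = 2.316 eV ≈ 2.32 eV.

2.32 eV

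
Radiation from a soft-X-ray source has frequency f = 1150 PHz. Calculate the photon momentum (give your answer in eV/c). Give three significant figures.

First convert: f = 1150 PHz = 1.15e18 Hz.
Apply p = hf/c: p = 2.542e-24 kg·m/s.
Converting to eV/c: p = 4756 eV/c ≈ 4760 eV/c.

4760 eV/c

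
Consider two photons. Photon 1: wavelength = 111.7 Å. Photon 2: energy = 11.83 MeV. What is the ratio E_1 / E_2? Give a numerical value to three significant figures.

9.38·10^-6

E_1 = 1.778·10^-17 J (from wavelength = 111.7 Å, via E = hc/λ).
E_2 = 1.895·10^-12 J (from energy = 11.83 MeV, via E given directly).
Ratio = 1.778·10^-17 / 1.895·10^-12 = 9.38·10^-6.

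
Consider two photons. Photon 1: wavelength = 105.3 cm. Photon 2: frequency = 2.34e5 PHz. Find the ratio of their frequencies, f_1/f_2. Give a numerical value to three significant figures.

f_1 = 2.847e8 Hz (from wavelength = 105.3 cm, via f = c/λ).
f_2 = 2.340e20 Hz (from frequency = 2.34e5 PHz, via f given directly).
Ratio = 2.847e8 / 2.340e20 = 1.22e-12.

1.22e-12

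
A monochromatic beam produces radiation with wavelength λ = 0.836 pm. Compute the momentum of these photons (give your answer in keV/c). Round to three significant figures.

1480 keV/c

First convert: λ = 0.836 pm = 8.36e-13 m.
Since p = h/λ for a photon, p = 7.926e-22 kg·m/s.
Converting to keV/c: p = 1483 keV/c ≈ 1480 keV/c.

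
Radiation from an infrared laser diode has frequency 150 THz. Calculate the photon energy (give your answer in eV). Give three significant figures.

Use h = 6.62607015e-34 J·s, 1 eV = 1.602176634e-19 J.
First convert: f = 150 THz = 1.5e14 Hz.
The photon relation is E = hf, giving E = 9.939e-20 J.
Converting to eV: E = 0.6204 eV ≈ 0.620 eV.

0.620 eV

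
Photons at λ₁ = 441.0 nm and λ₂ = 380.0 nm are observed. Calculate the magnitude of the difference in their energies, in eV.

Using E = hc/λ: E₁ = 4.5044e-19 J, E₂ = 5.2275e-19 J.
|ΔE| = |4.5044e-19 − 5.2275e-19| = 7.23e-20 J = 0.451 eV.

0.451 eV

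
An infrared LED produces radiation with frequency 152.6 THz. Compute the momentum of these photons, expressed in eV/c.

0.631 eV/c

In SI units: f = 152.6 THz = 1.526 × 10^14 Hz.
Since p = hf/c for a photon, p = 3.373 × 10^-28 kg·m/s.
Converting to eV/c: p = 0.6311 eV/c ≈ 0.631 eV/c.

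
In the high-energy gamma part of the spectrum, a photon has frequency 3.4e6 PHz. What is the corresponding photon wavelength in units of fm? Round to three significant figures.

88.2 fm

Convert to SI: f = 3.4e6 PHz = 3.4e21 Hz.
Apply λ = c/f: λ = 8.817e-14 m.
Converting to fm: λ = 88.17 fm ≈ 88.2 fm.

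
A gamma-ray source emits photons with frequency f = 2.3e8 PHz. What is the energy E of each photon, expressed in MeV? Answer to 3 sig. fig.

951 MeV

In SI units: f = 2.3e8 PHz = 2.3e23 Hz.
Apply E = hf: E = 1.524e-10 J.
Converting to MeV: E = 951.2 MeV ≈ 951 MeV.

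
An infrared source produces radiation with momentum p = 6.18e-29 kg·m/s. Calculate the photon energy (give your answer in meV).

116 meV

For a photon E = pc, so E = 1.853e-20 J.
Converting to meV: E = 115.6 meV ≈ 116 meV.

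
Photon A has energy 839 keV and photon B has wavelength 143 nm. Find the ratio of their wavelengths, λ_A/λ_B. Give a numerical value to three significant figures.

1.03 × 10^-5

λ_A = 1.478 × 10^-12 m (from energy = 839 keV, via λ = hc/E).
λ_B = 1.430 × 10^-7 m (from wavelength = 143 nm, via λ given directly).
Ratio = 1.478 × 10^-12 / 1.430 × 10^-7 = 1.03 × 10^-5.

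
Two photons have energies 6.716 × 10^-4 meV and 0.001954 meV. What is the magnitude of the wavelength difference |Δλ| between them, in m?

Using λ = hc/E: λ₁ = 1.8461 m, λ₂ = 0.63451 m.
|Δλ| = |1.8461 − 0.63451| = 1.21 m.

1.21 m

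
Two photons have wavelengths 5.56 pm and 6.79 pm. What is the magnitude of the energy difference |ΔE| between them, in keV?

40.4 keV

Using E = hc/λ: E₁ = 3.573e-14 J, E₂ = 2.926e-14 J.
|ΔE| = |3.573e-14 − 2.926e-14| = 6.47e-15 J = 40.4 keV.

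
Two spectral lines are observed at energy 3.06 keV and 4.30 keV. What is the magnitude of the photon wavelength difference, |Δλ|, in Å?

1.17 Å

Using λ = hc/E: λ₁ = 4.052e-10 m, λ₂ = 2.883e-10 m.
|Δλ| = |4.052e-10 − 2.883e-10| = 1.17e-10 m = 1.17 Å.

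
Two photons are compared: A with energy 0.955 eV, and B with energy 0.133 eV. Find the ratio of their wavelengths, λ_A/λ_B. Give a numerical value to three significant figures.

λ_A = 1.298·10^-6 m (from energy = 0.955 eV, via λ = hc/E).
λ_B = 9.322·10^-6 m (from energy = 0.133 eV, via λ = hc/E).
Ratio = 1.298·10^-6 / 9.322·10^-6 = 0.139.

0.139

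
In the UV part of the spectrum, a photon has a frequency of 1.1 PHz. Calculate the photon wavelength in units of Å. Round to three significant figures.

First convert: f = 1.1 PHz = 1.1 × 10^15 Hz.
For a photon λ = c/f, so λ = 2.725 × 10^-7 m.
Converting to Å: λ = 2725 Å ≈ 2730 Å.

2730 Å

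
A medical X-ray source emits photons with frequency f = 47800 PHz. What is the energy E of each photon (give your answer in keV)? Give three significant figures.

(h = 6.62607015 × 10^-34 J·s, 1 eV = 1.602176634 × 10^-19 J.)
First convert: f = 47800 PHz = 4.78 × 10^19 Hz.
Since E = hf for a photon, E = 3.167 × 10^-14 J.
Converting to keV: E = 197.7 keV ≈ 198 keV.

198 keV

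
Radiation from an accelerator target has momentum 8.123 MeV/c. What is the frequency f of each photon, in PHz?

1.96e6 PHz

Take h = 6.62607015e-34 J·s, c = 2.99792458e8 m/s, 1 eV = 1.602176634e-19 J.
In SI units: p = 8.123 MeV/c = 4.3412e-21 kg·m/s.
Since f = pc/h for a photon, f = 1.964e21 Hz.
Converting to PHz: f = 1.964e6 PHz ≈ 1.96e6 PHz.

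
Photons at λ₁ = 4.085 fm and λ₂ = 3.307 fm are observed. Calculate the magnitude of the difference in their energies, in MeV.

71.4 MeV

Using E = hc/λ: E₁ = 4.8628e-11 J, E₂ = 6.0068e-11 J.
|ΔE| = |4.8628e-11 − 6.0068e-11| = 1.14e-11 J = 71.4 MeV.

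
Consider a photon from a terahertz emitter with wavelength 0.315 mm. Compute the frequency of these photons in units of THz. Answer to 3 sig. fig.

0.952 THz

Take c = 2.99792458e8 m/s.
First convert: λ = 0.315 mm = 3.15e-4 m.
For a photon f = c/λ, so f = 9.517e11 Hz.
Converting to THz: f = 0.9517 THz ≈ 0.952 THz.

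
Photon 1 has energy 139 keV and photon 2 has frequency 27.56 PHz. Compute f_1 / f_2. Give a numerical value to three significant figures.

f_1 = 3.361 × 10^19 Hz (from energy = 139 keV, via f = E/h).
f_2 = 2.756 × 10^16 Hz (from frequency = 27.56 PHz, via f given directly).
Ratio = 3.361 × 10^19 / 2.756 × 10^16 = 1220.

1220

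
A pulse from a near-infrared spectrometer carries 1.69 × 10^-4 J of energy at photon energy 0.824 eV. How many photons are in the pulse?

Per-photon energy: E = 1.320 × 10^-19 J (from energy = 0.824 eV).
N = E_total / E_photon = 1.69 × 10^-4 J / 1.320 × 10^-19 J = 1.28 × 10^15.

1.28 × 10^15 photons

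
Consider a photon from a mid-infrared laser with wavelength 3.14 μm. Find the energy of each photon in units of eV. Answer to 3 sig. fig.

Convert to SI: λ = 3.14 μm = 3.14e-6 m.
Since E = hc/λ for a photon, E = 6.326e-20 J.
Converting to eV: E = 0.3949 eV ≈ 0.395 eV.

0.395 eV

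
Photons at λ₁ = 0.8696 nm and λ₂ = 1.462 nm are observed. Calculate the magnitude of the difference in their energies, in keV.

Using E = hc/λ: E₁ = 2.2843 × 10^-16 J, E₂ = 1.3587 × 10^-16 J.
|ΔE| = |2.2843 × 10^-16 − 1.3587 × 10^-16| = 9.26 × 10^-17 J = 0.578 keV.

0.578 keV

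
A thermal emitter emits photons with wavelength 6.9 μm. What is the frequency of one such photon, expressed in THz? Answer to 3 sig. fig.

Use c = 2.99792458e8 m/s.
In SI units: λ = 6.9 μm = 6.9e-6 m.
For a photon f = c/λ, so f = 4.345e13 Hz.
Converting to THz: f = 43.45 THz ≈ 43.4 THz.

43.4 THz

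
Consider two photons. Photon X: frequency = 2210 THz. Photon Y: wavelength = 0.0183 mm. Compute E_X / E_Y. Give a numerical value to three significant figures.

135

E_X = 1.464 × 10^-18 J (from frequency = 2210 THz, via E = hf).
E_Y = 1.085 × 10^-20 J (from wavelength = 0.0183 mm, via E = hc/λ).
Ratio = 1.464 × 10^-18 / 1.085 × 10^-20 = 135.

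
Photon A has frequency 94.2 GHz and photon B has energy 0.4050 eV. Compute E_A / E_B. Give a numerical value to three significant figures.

E_A = 6.242e-23 J (from frequency = 94.2 GHz, via E = hf).
E_B = 6.489e-20 J (from energy = 0.4050 eV, via E given directly).
Ratio = 6.242e-23 / 6.489e-20 = 9.62e-4.

9.62e-4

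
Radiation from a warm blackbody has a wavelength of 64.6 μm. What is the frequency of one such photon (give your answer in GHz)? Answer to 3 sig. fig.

Convert to SI: λ = 64.6 μm = 6.46e-5 m.
Apply f = c/λ: f = 4.641e12 Hz.
Converting to GHz: f = 4641 GHz ≈ 4640 GHz.

4640 GHz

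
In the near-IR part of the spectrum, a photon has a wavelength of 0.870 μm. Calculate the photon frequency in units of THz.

(c = 2.99792458·10^8 m/s.)
First convert: λ = 0.870 μm = 8.70·10^-7 m.
The photon relation is f = c/λ, giving f = 3.446·10^14 Hz.
Converting to THz: f = 344.6 THz ≈ 345 THz.

345 THz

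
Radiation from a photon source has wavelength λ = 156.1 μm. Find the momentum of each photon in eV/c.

7.94 × 10^-3 eV/c

(h = 6.62607015 × 10^-34 J·s, c = 2.99792458 × 10^8 m/s, 1 eV = 1.602176634 × 10^-19 J.)
In SI units: λ = 156.1 μm = 1.561 × 10^-4 m.
Apply p = h/λ: p = 4.245 × 10^-30 kg·m/s.
Converting to eV/c: p = 0.007943 eV/c ≈ 7.94 × 10^-3 eV/c.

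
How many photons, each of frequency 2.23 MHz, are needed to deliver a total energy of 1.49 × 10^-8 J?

1.01 × 10^19 photons

Per-photon energy: E = 1.478 × 10^-27 J (from frequency = 2.23 MHz).
N = E_total / E_photon = 1.49 × 10^-8 J / 1.478 × 10^-27 J = 1.01 × 10^19.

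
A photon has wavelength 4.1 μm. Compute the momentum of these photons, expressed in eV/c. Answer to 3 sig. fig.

0.302 eV/c

Use h = 6.62607015 × 10^-34 J·s, c = 2.99792458 × 10^8 m/s, 1 eV = 1.602176634 × 10^-19 J.
First convert: λ = 4.1 μm = 4.1 × 10^-6 m.
For a photon p = h/λ, so p = 1.616 × 10^-28 kg·m/s.
Converting to eV/c: p = 0.3024 eV/c ≈ 0.302 eV/c.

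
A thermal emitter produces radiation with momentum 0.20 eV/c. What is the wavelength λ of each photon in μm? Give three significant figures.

Take h = 6.62607015·10^-34 J·s, c = 2.99792458·10^8 m/s, 1 eV = 1.602176634·10^-19 J.
First convert: p = 0.20 eV/c = 1.0689·10^-28 kg·m/s.
Apply λ = h/p: λ = 6.199·10^-6 m.
Converting to μm: λ = 6.199 μm ≈ 6.20 μm.

6.20 μm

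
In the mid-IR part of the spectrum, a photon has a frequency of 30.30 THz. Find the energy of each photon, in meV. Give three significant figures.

In SI units: f = 30.30 THz = 3.030 × 10^13 Hz.
Apply E = hf: E = 2.008 × 10^-20 J.
Converting to meV: E = 125.3 meV ≈ 125 meV.

125 meV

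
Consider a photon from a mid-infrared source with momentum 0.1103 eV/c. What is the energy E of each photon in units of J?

(c = 2.99792458·10^8 m/s, 1 eV = 1.602176634·10^-19 J.)
Convert to SI: p = 0.1103 eV/c = 5.8947·10^-29 kg·m/s.
The photon relation is E = pc, giving E = 1.767·10^-20 J.
So E ≈ 1.77·10^-20 J.

1.77·10^-20 J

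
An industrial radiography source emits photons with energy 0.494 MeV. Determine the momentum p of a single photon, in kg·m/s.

2.64e-22 kg·m/s

Take c = 2.99792458e8 m/s, 1 eV = 1.602176634e-19 J.
First convert: E = 0.494 MeV = 7.9148e-14 J.
Apply p = E/c: p = 2.640e-22 kg·m/s.
So p ≈ 2.64e-22 kg·m/s.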